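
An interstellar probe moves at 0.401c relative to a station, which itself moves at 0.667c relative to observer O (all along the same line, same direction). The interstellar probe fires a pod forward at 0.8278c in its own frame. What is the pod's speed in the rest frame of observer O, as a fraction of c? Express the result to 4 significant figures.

Compose velocities in two stages. Stage 1 (into S'): u₁ = (0.8278+0.401)/(1+0.8278×0.401) = 0.92256.
Stage 2 (into S): u = (0.92256+0.667)/(1+0.92256×0.667) = 0.98404, so the speed is 0.9840c.

0.9840c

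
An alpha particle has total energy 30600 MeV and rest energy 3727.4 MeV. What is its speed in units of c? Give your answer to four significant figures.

γ = E/(mc²) = 30600/3727.4 = 8.2095.
β = √(1 − 1/γ²) = √(1 − 0.0148377) = √0.9851623 = 0.9926.

0.9926c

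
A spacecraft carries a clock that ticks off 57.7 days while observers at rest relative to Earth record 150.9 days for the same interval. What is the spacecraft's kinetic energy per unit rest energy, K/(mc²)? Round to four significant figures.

1.615

From Δt = γΔτ: γ = 150.9/57.7 = 2.61525.
K/(mc²) = γ − 1 = 2.61525 − 1 = 1.615.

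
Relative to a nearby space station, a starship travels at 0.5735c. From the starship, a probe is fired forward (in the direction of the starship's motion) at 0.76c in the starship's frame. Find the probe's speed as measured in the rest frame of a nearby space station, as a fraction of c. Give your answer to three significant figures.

0.929c

Relativistic velocity addition: u = (u' + v)/(1 + u'v/c²), with u' = 0.76c and v = 0.5735c.
Numerator: 0.76 + 0.5735 = 1.3335. Denominator: 1 + (0.76)(0.5735) = 1.43586.
u = 1.3335/1.43586 = 0.92871, so the speed is 0.929c.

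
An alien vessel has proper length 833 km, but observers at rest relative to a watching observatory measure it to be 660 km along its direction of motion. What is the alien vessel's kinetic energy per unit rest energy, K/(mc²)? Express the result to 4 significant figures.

0.2621

From L = L₀/γ: γ = 833/660 = 1.26212.
Since K = (γ−1)mc², K/(mc²) = 1.26212 − 1 = 0.2621.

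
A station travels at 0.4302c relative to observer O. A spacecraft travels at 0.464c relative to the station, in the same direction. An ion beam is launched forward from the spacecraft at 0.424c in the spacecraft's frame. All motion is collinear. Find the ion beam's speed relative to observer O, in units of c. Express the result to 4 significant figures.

First combine the ion beam and spacecraft (S''→S'): u₁ = (0.424 + 0.464)/(1 + 0.424×0.464) = 0.888/1.196736 = 0.74202.
Then combine with the station (S'→S): u = (0.74202 + 0.4302)/(1 + 0.74202×0.4302) = 1.17222/1.319217004 = 0.88857.

0.8886c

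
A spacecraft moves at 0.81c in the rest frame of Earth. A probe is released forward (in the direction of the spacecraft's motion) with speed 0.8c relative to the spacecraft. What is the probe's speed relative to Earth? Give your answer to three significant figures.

In units of c, u = (u' + v)/(1 + u'v) with u' = 0.8 and v = 0.81.
Numerator: 0.8 + 0.81 = 1.61. Denominator: 1 + (0.8)(0.81) = 1.648.
u = 1.61/1.648 = 0.97694, so the speed is 0.977c.

0.977c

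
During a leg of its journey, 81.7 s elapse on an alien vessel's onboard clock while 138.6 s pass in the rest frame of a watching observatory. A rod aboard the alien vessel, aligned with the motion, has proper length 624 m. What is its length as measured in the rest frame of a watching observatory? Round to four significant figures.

367.8 m

γ = Δt/Δτ = 138.6/81.7 = 1.69645.
L = L₀/γ = 624/1.69645 = 367.8 m.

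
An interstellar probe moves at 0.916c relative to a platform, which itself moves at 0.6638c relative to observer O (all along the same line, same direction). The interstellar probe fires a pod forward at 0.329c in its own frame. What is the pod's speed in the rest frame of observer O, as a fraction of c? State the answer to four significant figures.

0.9911c

First combine the pod and interstellar probe (S''→S'): u₁ = (0.329 + 0.916)/(1 + 0.329×0.916) = 1.245/1.301364 = 0.95669.
Then combine with the platform (S'→S): u = (0.95669 + 0.6638)/(1 + 0.95669×0.6638) = 1.62049/1.635050822 = 0.99109.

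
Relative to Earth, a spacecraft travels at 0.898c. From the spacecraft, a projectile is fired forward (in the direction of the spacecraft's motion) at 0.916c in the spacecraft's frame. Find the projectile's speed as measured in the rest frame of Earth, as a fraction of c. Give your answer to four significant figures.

Relativistic velocity addition: u = (u' + v)/(1 + u'v/c²), with u' = 0.916c and v = 0.898c.
Numerator: 0.916 + 0.898 = 1.814. Denominator: 1 + (0.916)(0.898) = 1.822568.
u = 1.814/1.822568 = 0.9953, so the speed is 0.9953c.

0.9953c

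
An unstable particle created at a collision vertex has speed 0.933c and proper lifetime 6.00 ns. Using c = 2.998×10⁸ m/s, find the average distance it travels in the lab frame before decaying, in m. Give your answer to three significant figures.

γ = 1/√(1 − β²) = 1/√(1 − 0.870489) = 1/√0.129511 = 1/0.359876 = 2.7787.
Lab-frame lifetime: Δt = γτ = 2.7787 × 6.00 ns = 16.672 ns.
Distance: d = vΔt = 0.933 × 2.998×10⁸ m/s × 1.6672×10^-8 s = 4.66 m.

4.66 m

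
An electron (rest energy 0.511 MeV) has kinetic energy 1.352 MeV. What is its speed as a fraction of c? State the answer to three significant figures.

0.962c

γ = 1 + K/(mc²) = 1 + 1.352/0.511 = 3.6458.
β = √(1 − 1/γ²) = √(1 − 0.075234) = √0.924766 = 0.962.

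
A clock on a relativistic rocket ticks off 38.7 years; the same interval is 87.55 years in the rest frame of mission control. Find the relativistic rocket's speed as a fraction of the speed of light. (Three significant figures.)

γ = Δt/Δτ = 87.55/38.7 = 2.2623.
β = √(1 − 1/γ²) = √(1 − 0.195389) = √0.804611 = 0.897.

0.897c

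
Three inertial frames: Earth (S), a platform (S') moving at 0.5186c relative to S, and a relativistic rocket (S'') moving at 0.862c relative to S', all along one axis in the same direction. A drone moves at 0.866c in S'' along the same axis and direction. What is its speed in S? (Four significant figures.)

Apply u = (u'+v)/(1+u'v) twice. Drone in the platform frame: (0.866+0.862)/(1+0.866·0.862) = 1.728/1.746492 = 0.98941c.
That velocity, transformed to the rest frame of Earth: (0.98941+0.5186)/(1+0.98941·0.5186) = 1.50801/1.513108026 = 0.99663c.

0.9966c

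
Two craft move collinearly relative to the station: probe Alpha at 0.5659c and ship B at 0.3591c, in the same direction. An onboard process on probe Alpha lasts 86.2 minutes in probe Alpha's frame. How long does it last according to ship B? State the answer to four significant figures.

The velocity of probe Alpha relative to ship B is (0.5659 − 0.3591)c / (1 − 0.5659×0.3591) = 0.25954c; relative speed 0.25954c.
γ for this relative speed: γ = 1/√(1 − 0.067361) = 1.0355.
Probe Alpha's interval is proper; time dilation gives Δt_B = γΔτ = 1.0355 × 86.2 minutes = 89.26 minutes.

89.26 minutes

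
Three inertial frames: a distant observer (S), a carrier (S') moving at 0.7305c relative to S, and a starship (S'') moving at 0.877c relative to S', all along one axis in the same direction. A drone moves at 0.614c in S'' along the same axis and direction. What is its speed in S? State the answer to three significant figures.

First combine the drone and starship (S''→S'): u₁ = (0.614 + 0.877)/(1 + 0.614×0.877) = 1.491/1.538478 = 0.96914.
Then combine with the carrier (S'→S): u = (0.96914 + 0.7305)/(1 + 0.96914×0.7305) = 1.69964/1.70795677 = 0.99513.

0.995c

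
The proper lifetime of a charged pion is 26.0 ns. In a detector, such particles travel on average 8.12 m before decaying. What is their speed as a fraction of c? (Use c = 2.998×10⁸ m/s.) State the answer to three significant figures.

0.721c

Let x = d/(cτ) = 8.120 m / (2.998×10⁸ m/s × 2.600×10^-8 s) = 1.0417. Since d = βγcτ, x = βγ = β/√(1−β²).
Solving: β² = x²/(1+x²) = 1.08514/2.08514 = 0.520416, so β = 0.721.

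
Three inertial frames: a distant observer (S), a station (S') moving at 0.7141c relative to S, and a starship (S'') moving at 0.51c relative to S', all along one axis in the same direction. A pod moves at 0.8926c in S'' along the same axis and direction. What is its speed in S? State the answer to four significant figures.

0.9939c

First combine the pod and starship (S''→S'): u₁ = (0.8926 + 0.51)/(1 + 0.8926×0.51) = 1.4026/1.455226 = 0.96384.
Then combine with the station (S'→S): u = (0.96384 + 0.7141)/(1 + 0.96384×0.7141) = 1.67794/1.688278144 = 0.99388.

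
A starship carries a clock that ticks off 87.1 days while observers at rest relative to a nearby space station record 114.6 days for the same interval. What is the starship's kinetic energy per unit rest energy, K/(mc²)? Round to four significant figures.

0.3157

γ = Δt/Δτ = 114.6/87.1 = 1.31573.
Since K = (γ−1)mc², K/(mc²) = 1.31573 − 1 = 0.3157.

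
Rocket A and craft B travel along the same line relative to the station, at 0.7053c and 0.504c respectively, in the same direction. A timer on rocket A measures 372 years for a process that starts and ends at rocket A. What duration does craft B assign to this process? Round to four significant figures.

The velocity of rocket A relative to craft B is (0.7053 − 0.504)c / (1 − 0.7053×0.504) = 0.31232c; relative speed 0.31232c.
At |u| = 0.31232c, γ = (1 − 0.0975438)^(−1/2) = 1.0527.
The clock on rocket A records proper time, so craft B measures Δt = γΔτ = 1.0527 × 372 = 391.6 years.

391.6 years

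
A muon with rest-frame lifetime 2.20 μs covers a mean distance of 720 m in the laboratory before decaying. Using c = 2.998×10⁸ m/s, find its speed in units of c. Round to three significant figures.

0.737c

Lab distance = (lab lifetime)·v = γτ·βc, so βγ = d/(cτ) = 720.0/(2.998×10⁸ × 2.200×10^-6) = 1.0916.
With βγ = 1.0916: γ² = 1 + (βγ)² = 2.19159, and β = (βγ)/γ = 1.0916/1.4804 = 0.737.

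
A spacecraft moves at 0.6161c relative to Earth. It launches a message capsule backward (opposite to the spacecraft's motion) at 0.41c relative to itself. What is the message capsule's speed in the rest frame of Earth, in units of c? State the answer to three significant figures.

In units of c, u = (u' + v)/(1 + u'v) with u' = −0.41 and v = 0.6161.
Numerator: −0.41 + 0.6161 = 0.2061. Denominator: 1 + (−0.41)(0.6161) = 0.747399.
u = 0.2061/0.747399 = 0.27576, so the speed is 0.276c.

0.276c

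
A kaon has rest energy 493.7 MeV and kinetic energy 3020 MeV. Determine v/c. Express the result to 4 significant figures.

γ = 1 + K/(mc²) = 1 + 3020/493.7 = 7.1171.
β = √(1 − 1/γ²) = √(1 − 0.0197421) = √0.9802579 = 0.9901.

0.9901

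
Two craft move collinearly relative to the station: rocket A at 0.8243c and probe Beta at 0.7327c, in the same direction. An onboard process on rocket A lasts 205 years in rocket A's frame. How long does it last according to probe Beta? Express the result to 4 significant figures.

210.7 years

The velocity of rocket A relative to probe Beta is (0.8243 − 0.7327)c / (1 − 0.8243×0.7327) = 0.23129c; relative speed 0.23129c.
At |u| = 0.23129c, γ = (1 − 0.0534951)^(−1/2) = 1.0279.
The clock on rocket A records proper time, so probe Beta measures Δt = γΔτ = 1.0279 × 205 = 210.7 years.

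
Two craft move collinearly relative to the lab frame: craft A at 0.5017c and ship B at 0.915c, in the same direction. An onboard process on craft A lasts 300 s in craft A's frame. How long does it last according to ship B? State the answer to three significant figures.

465 s

Speed of craft A in ship B's frame: u = (v_A − v_B)/(1 − v_A v_B/c²) = (0.5017 − 0.915)/(1 − 0.5017×0.915) = −0.4133/0.5409445 = −0.76403; |u| = 0.76403c.
γ for this relative speed: γ = 1/√(1 − 0.583742) = 1.55.
The clock on craft A records proper time, so ship B measures Δt = γΔτ = 1.55 × 300 = 465 s.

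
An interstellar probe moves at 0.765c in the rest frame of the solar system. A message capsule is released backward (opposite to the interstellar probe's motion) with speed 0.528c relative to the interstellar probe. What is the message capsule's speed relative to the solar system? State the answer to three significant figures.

0.398c

Relativistic velocity addition: u = (u' + v)/(1 + u'v/c²), with u' = −0.528c and v = 0.765c.
Numerator: −0.528 + 0.765 = 0.237. Denominator: 1 + (−0.528)(0.765) = 0.59608.
u = 0.237/0.59608 = 0.3976, so the speed is 0.398c.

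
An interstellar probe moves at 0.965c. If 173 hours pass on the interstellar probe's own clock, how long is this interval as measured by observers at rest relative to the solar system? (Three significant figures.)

660 hours

Lorentz factor: γ = (1 − 0.931225)^(−1/2) = 3.8132.
The onboard clock measures proper time, so the interval in the rest frame of the solar system is dilated: Δt = γ·Δτ = 3.8132 × 173 hours = 660 hours.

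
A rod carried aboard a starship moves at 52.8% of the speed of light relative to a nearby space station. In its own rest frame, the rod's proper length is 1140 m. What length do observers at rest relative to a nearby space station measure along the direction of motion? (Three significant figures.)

968 m

With β = 0.528, γ = 1/√(1 − 0.528²) = 1/√0.721216 = 1.1775.
Length contraction: L = L₀/γ = 1140/1.1775 = 968 m.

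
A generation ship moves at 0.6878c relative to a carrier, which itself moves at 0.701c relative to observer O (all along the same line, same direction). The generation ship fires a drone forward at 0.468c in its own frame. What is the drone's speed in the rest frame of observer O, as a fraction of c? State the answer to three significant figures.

0.977c

Compose velocities in two stages. Stage 1 (into S'): u₁ = (0.468+0.6878)/(1+0.468×0.6878) = 0.87435.
Stage 2 (into S): u = (0.87435+0.701)/(1+0.87435×0.701) = 0.97671, so the speed is 0.977c.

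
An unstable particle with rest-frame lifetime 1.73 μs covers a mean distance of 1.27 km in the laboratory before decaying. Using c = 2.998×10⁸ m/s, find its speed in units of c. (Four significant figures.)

d = βγcτ ⇒ βγ = d/(cτ) = 1270 m / (518.654 m) = 2.4486.
β = (βγ)/√(1+(βγ)²) = 2.4486/√6.99564 = 0.9258.

0.9258c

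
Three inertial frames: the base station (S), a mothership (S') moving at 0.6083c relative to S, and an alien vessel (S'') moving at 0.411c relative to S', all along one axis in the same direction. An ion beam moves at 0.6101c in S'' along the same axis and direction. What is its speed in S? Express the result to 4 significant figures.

Apply u = (u'+v)/(1+u'v) twice. Ion beam in the mothership frame: (0.6101+0.411)/(1+0.6101·0.411) = 1.0211/1.2507511 = 0.81639c.
That velocity, transformed to the rest frame of the base station: (0.81639+0.6083)/(1+0.81639·0.6083) = 1.42469/1.496610037 = 0.95194c.

0.9519c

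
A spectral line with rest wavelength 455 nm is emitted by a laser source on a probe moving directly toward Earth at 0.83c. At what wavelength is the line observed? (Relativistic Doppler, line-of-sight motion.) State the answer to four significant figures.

Relativistic Doppler for wavelength: λ_obs = λ_src · √((1−β)/(1+β)).
With β = 0.83: factor = √(0.17/1.83) = 0.30479.
λ_obs = 455 × 0.30479 = 138.7 nm.

138.7 nm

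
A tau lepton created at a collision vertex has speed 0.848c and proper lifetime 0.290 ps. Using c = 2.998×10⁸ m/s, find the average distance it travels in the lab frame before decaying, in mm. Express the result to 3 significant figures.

0.139 mm

With β = 0.848, γ = 1/√(1 − 0.848²) = 1/√0.280896 = 1.8868.
Lab-frame lifetime: Δt = γτ = 1.8868 × 0.290 ps = 0.54717 ps.
Distance: d = vΔt = 0.848 × 2.998×10⁸ m/s × 5.4717×10^-13 s = 1.39×10^-4 m = 0.139 mm.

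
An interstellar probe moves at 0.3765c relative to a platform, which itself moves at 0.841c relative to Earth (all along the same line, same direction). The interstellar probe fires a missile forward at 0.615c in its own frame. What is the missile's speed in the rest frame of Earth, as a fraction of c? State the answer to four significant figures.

0.9815c

Compose velocities in two stages. Stage 1 (into S'): u₁ = (0.615+0.3765)/(1+0.615×0.3765) = 0.80508.
Stage 2 (into S): u = (0.80508+0.841)/(1+0.80508×0.841) = 0.98152, so the speed is 0.9815c.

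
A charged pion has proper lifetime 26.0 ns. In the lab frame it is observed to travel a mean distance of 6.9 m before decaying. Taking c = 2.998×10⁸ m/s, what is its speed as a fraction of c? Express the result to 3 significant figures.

Let x = d/(cτ) = 6.900 m / (2.998×10⁸ m/s × 2.600×10^-8 s) = 0.88521. Since d = βγcτ, x = βγ = β/√(1−β²).
Solving: β² = x²/(1+x²) = 0.783597/1.783597 = 0.439335, so β = 0.663.

0.663c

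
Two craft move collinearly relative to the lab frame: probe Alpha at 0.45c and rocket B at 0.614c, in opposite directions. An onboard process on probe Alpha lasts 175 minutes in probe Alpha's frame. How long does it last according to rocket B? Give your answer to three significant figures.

Speed of probe Alpha in rocket B's frame: u = (v_A + v_B)/(1 + v_A v_B/c²) = (0.45 + 0.614)/(1 + 0.45×0.614) = 1.064/1.2763 = 0.83366; |u| = 0.83366c.
γ for this relative speed: γ = 1/√(1 − 0.694989) = 1.8107.
Probe Alpha's interval is proper; time dilation gives Δt_B = γΔτ = 1.8107 × 175 minutes = 317 minutes.

317 minutes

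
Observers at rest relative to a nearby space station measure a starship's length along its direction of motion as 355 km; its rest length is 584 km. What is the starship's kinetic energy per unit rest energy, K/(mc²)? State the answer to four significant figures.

0.6451

γ = L₀/L = 584/355 = 1.64507.
Since K = (γ−1)mc², K/(mc²) = 1.64507 − 1 = 0.6451.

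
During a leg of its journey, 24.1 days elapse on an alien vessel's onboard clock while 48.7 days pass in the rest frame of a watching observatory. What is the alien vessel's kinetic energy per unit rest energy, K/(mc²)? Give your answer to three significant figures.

The time-dilation ratio gives γ = 48.7/24.1 = 2.02075.
Since K = (γ−1)mc², K/(mc²) = 2.02075 − 1 = 1.02.

1.02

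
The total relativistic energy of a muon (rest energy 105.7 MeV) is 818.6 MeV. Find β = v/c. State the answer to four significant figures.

0.9916

γ = E/(mc²) = 818.6/105.7 = 7.7446.
β = √(1 − 1/γ²) = √(1 − 0.0166725) = √0.9833275 = 0.9916.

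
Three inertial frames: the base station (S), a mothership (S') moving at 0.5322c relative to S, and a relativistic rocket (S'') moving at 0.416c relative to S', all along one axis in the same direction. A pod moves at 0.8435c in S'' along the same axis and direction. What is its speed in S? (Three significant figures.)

First combine the pod and relativistic rocket (S''→S'): u₁ = (0.8435 + 0.416)/(1 + 0.8435×0.416) = 1.2595/1.350896 = 0.93234.
Then combine with the mothership (S'→S): u = (0.93234 + 0.5322)/(1 + 0.93234×0.5322) = 1.46454/1.496191348 = 0.97885.

0.979c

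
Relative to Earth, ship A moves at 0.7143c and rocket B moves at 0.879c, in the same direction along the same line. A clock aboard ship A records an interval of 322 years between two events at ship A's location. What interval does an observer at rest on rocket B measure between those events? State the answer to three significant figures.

359 years

Transform ship A's velocity into rocket B's frame: (0.7143 − 0.879)/(1 − 0.7143·0.879) = −0.1647/0.3721303, so the relative speed is 0.44259c.
At |u| = 0.44259c, γ = (1 − 0.195886)^(−1/2) = 1.1152.
Ship A's interval is proper; time dilation gives Δt_B = γΔτ = 1.1152 × 322 years = 359 years.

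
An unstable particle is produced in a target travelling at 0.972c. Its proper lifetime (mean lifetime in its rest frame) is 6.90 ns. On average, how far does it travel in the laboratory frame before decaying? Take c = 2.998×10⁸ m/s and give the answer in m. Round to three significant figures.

Lorentz factor: γ = (1 − 0.944784)^(−1/2) = 4.2557.
Lab-frame lifetime: Δt = γτ = 4.2557 × 6.90 ns = 29.364 ns.
Distance: d = vΔt = 0.972 × 2.998×10⁸ m/s × 2.9364×10^-8 s = 8.56 m.

8.56 m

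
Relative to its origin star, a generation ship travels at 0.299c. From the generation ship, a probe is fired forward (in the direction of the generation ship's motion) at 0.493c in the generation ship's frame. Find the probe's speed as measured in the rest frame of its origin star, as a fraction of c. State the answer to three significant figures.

0.690c

In units of c, u = (u' + v)/(1 + u'v) with u' = 0.493 and v = 0.299.
Numerator: 0.493 + 0.299 = 0.792. Denominator: 1 + (0.493)(0.299) = 1.147407.
u = 0.792/1.147407 = 0.69025, so the speed is 0.690c.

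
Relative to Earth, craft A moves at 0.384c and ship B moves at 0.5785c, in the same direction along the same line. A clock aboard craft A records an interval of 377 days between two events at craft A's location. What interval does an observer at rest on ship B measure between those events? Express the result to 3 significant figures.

Transform craft A's velocity into ship B's frame: (0.384 − 0.5785)/(1 − 0.384·0.5785) = −0.1945/0.777856, so the relative speed is 0.25005c.
At |u| = 0.25005c, γ = (1 − 0.062525)^(−1/2) = 1.0328.
The clock on craft A records proper time, so ship B measures Δt = γΔτ = 1.0328 × 377 = 389 days.

389 days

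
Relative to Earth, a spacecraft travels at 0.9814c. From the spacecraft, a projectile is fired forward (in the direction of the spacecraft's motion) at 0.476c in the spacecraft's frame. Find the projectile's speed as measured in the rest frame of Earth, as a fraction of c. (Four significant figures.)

0.9934c

In units of c, u = (u' + v)/(1 + u'v) with u' = 0.476 and v = 0.9814.
Numerator: 0.476 + 0.9814 = 1.4574. Denominator: 1 + (0.476)(0.9814) = 1.4671464.
u = 1.4574/1.4671464 = 0.99336, so the speed is 0.9934c.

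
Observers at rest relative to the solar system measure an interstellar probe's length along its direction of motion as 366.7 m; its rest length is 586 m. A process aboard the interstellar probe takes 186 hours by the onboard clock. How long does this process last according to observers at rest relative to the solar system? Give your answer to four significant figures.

297.2 hours

From L = L₀/γ: γ = 586/366.7 = 1.59804.
The same γ dilates the second interval: 1.59804 × 186 hours = 297.2 hours.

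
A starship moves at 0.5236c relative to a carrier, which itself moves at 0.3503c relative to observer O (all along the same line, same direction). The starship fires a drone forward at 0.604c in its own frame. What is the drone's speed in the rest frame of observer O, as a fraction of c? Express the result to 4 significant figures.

Apply u = (u'+v)/(1+u'v) twice. Drone in the carrier frame: (0.604+0.5236)/(1+0.604·0.5236) = 1.1276/1.3162544 = 0.85667c.
That velocity, transformed to the rest frame of observer O: (0.85667+0.3503)/(1+0.85667·0.3503) = 1.20697/1.300091501 = 0.92837c.

0.9284c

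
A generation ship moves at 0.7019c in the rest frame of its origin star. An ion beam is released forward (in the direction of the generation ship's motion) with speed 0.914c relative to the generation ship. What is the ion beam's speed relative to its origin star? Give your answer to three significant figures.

0.984c

In units of c, u = (u' + v)/(1 + u'v) with u' = 0.914 and v = 0.7019.
Numerator: 0.914 + 0.7019 = 1.6159. Denominator: 1 + (0.914)(0.7019) = 1.6415366.
u = 1.6159/1.6415366 = 0.98438, so the speed is 0.984c.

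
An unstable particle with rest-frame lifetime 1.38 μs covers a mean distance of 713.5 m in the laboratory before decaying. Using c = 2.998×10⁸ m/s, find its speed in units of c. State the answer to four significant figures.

0.8651c

d = βγcτ ⇒ βγ = d/(cτ) = 713.5 m / (413.724 m) = 1.7246.
β = (βγ)/√(1+(βγ)²) = 1.7246/√3.97425 = 0.8651.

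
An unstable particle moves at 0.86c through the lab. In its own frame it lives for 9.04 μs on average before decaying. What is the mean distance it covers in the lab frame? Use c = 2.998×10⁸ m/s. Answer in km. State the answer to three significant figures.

4.57 km

Lorentz factor: γ = (1 − 0.7396)^(−1/2) = 1.9597.
Lab-frame lifetime: Δt = γτ = 1.9597 × 9.04 μs = 17.716 μs.
Distance: d = vΔt = 0.86 × 2.998×10⁸ m/s × 1.7716×10^-5 s = 4570 m = 4.57 km.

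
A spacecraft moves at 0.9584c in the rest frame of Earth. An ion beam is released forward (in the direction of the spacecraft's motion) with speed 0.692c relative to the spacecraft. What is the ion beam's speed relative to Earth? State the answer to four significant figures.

0.9923c

In units of c, u = (u' + v)/(1 + u'v) with u' = 0.692 and v = 0.9584.
Numerator: 0.692 + 0.9584 = 1.6504. Denominator: 1 + (0.692)(0.9584) = 1.6632128.
u = 1.6504/1.6632128 = 0.9923, so the speed is 0.9923c.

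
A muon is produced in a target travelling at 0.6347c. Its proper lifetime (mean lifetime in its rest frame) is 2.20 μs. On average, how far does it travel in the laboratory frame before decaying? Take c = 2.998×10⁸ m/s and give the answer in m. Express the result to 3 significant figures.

542 m

Lorentz factor: γ = (1 − 0.40284409)^(−1/2) = 1.2941.
Lab-frame lifetime: Δt = γτ = 1.2941 × 2.20 μs = 2.847 μs.
Distance: d = vΔt = 0.6347 × 2.998×10⁸ m/s × 2.8470×10^-6 s = 542 m.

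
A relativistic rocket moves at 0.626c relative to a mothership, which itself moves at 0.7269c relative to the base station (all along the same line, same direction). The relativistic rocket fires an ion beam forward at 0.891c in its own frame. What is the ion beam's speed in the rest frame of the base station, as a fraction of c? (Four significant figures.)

0.9958c

First combine the ion beam and relativistic rocket (S''→S'): u₁ = (0.891 + 0.626)/(1 + 0.891×0.626) = 1.517/1.557766 = 0.97383.
Then combine with the mothership (S'→S): u = (0.97383 + 0.7269)/(1 + 0.97383×0.7269) = 1.70073/1.707877027 = 0.99582.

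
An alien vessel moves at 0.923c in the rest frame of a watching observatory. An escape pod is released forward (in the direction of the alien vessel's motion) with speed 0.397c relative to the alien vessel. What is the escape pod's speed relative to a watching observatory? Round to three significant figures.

0.966c

Relativistic velocity addition: u = (u' + v)/(1 + u'v/c²), with u' = 0.397c and v = 0.923c.
Numerator: 0.397 + 0.923 = 1.32. Denominator: 1 + (0.397)(0.923) = 1.366431.
u = 1.32/1.366431 = 0.96602, so the speed is 0.966c.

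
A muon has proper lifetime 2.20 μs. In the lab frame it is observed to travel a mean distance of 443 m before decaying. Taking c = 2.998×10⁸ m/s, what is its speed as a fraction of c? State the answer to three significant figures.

Let x = d/(cτ) = 443.0 m / (2.998×10⁸ m/s × 2.200×10^-6 s) = 0.67166. Since d = βγcτ, x = βγ = β/√(1−β²).
Solving: β² = x²/(1+x²) = 0.451127/1.451127 = 0.31088, so β = 0.558.

0.558c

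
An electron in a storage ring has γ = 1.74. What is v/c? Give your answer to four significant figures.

0.8184

β = √(1 − 1/γ²) = √(1 − 1/3.0276) = √0.669705 = 0.8184.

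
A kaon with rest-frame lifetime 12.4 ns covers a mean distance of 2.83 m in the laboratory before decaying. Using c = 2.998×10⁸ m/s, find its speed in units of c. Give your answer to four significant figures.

0.6057c

Let x = d/(cτ) = 2.830 m / (2.998×10⁸ m/s × 1.240×10^-8 s) = 0.76126. Since d = βγcτ, x = βγ = β/√(1−β²).
Solving: β² = x²/(1+x²) = 0.579517/1.579517 = 0.366895, so β = 0.6057.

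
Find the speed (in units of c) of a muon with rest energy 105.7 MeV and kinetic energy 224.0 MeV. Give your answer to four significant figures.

K = (γ−1)mc², so γ = 1 + 224.0/105.7 = 3.1192.
Then v/c = √(1 − γ⁻²) = √(1 − 0.102781) = √0.897219 = 0.9472.

0.9472c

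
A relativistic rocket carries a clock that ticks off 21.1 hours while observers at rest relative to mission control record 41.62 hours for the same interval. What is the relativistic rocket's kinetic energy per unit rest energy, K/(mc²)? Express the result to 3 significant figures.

γ = Δt/Δτ = 41.62/21.1 = 1.97251.
Since K = (γ−1)mc², K/(mc²) = 1.97251 − 1 = 0.973.

0.973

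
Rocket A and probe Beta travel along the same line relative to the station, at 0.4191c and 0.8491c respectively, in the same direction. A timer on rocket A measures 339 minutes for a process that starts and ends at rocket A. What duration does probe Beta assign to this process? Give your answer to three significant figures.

455 minutes

Transform rocket A's velocity into probe Beta's frame: (0.4191 − 0.8491)/(1 − 0.4191·0.8491) = −0.43/0.64414219, so the relative speed is 0.66755c.
At |u| = 0.66755c, γ = (1 − 0.445623)^(−1/2) = 1.3431.
The clock on rocket A records proper time, so probe Beta measures Δt = γΔτ = 1.3431 × 339 = 455 minutes.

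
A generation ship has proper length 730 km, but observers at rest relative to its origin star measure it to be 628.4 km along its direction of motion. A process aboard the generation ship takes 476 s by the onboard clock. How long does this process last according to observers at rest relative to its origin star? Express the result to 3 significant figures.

553 s

From L = L₀/γ: γ = 730/628.4 = 1.16168.
Δt = γΔτ = 1.16168 × 476 = 553 s.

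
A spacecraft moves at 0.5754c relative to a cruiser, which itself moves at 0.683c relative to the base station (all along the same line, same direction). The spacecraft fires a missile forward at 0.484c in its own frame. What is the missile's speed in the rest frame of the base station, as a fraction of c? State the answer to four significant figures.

0.9653c

Compose velocities in two stages. Stage 1 (into S'): u₁ = (0.484+0.5754)/(1+0.484×0.5754) = 0.82863.
Stage 2 (into S): u = (0.82863+0.683)/(1+0.82863×0.683) = 0.96531, so the speed is 0.9653c.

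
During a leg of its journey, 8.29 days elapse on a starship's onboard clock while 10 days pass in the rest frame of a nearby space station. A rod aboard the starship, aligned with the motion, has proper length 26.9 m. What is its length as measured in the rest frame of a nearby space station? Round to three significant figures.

γ = Δt/Δτ = 10/8.29 = 1.20627.
L = L₀/γ = 26.9/1.20627 = 22.3 m.

22.3 m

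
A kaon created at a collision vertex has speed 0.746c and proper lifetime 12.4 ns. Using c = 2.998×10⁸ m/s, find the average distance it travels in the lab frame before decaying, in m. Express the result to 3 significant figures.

With β = 0.746, γ = 1/√(1 − 0.746²) = 1/√0.443484 = 1.5016.
Lab-frame lifetime: Δt = γτ = 1.5016 × 12.4 ns = 18.62 ns.
Distance: d = vΔt = 0.746 × 2.998×10⁸ m/s × 1.8620×10^-8 s = 4.16 m.

4.16 m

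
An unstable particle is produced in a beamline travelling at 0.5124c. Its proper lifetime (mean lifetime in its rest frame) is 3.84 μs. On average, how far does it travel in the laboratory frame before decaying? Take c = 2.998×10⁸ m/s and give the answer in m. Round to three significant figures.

687 m

With β = 0.5124, γ = 1/√(1 − 0.5124²) = 1/√0.73744624 = 1.1645.
Lab-frame lifetime: Δt = γτ = 1.1645 × 3.84 μs = 4.4717 μs.
Distance: d = vΔt = 0.5124 × 2.998×10⁸ m/s × 4.4717×10^-6 s = 687 m.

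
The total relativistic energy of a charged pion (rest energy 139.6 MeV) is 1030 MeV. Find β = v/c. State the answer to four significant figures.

0.9908

Total energy E = γmc² gives γ = 1030/139.6 = 7.3782.
Hence β = √(1 − 1/γ²) = √(1 − 0.0183696) = √0.9816304 = 0.9908.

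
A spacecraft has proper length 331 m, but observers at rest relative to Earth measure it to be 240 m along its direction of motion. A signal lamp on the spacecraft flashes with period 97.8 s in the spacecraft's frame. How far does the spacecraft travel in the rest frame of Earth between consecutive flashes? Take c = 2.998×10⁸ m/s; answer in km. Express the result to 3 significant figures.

2.78×10^7 km

Length contraction gives γ = L₀/L = 331/240 = 1.37917.
β = √(1 − 1/γ²) = 0.68867. Lab-frame period = γτ = 1.37917×97.8 s = 134.88 s. Distance = βc × γτ = 0.68867 × 2.998×10⁸ m/s × 134.88 s = 2.7848×10^10 m = 2.78×10^7 km.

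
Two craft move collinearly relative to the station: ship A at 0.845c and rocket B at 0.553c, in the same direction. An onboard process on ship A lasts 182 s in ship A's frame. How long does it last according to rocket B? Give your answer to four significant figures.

217.6 s

The velocity of ship A relative to rocket B is (0.845 − 0.553)c / (1 − 0.845×0.553) = 0.54814c; relative speed 0.54814c.
At |u| = 0.54814c, γ = (1 − 0.300457)^(−1/2) = 1.1956.
The clock on ship A records proper time, so rocket B measures Δt = γΔτ = 1.1956 × 182 = 217.6 s.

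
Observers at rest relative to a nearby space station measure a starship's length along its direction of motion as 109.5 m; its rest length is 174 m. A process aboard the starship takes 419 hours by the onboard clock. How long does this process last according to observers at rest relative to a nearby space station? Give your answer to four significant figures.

γ = L₀/L = 174/109.5 = 1.58904.
The same γ dilates the second interval: 1.58904 × 419 hours = 665.8 hours.

665.8 hours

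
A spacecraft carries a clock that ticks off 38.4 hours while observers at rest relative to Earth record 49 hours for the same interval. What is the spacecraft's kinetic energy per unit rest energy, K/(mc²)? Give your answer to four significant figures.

0.2760

From Δt = γΔτ: γ = 49/38.4 = 1.27604.
Since K = (γ−1)mc², K/(mc²) = 1.27604 − 1 = 0.2760.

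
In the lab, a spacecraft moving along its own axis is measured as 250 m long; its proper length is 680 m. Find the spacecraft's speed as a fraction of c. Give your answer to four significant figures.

0.9300c

Length contraction gives γ = L₀/L = 680/250 = 2.72.
β = √(1 − 1/γ²) = √0.864836 = 0.9300.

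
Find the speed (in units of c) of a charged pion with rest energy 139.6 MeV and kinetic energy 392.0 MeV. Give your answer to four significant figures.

0.9649c

K = (γ−1)mc², so γ = 1 + 392.0/139.6 = 3.808.
Then v/c = √(1 − γ⁻²) = √(1 − 0.0689614) = √0.9310386 = 0.9649.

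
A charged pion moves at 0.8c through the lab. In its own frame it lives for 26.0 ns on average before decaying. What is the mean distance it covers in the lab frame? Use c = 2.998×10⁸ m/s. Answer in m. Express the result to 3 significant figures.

β² = 0.64, so γ = 1/√0.36 = 1.6667.
Lab-frame lifetime: Δt = γτ = 1.6667 × 26.0 ns = 43.334 ns.
Distance: d = vΔt = 0.8 × 2.998×10⁸ m/s × 4.3334×10^-8 s = 10.4 m.

10.4 m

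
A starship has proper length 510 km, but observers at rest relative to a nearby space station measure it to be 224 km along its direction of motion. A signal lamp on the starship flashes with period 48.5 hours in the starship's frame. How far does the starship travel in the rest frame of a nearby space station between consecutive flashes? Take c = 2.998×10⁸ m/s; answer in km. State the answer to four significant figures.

From L = L₀/γ: γ = 510/224 = 2.27679.
β = √(1 − 1/γ²) = 0.89838. Lab-frame period = γτ = 2.27679×48.5 hours = 110.42 hours. Distance = βc × γτ = 0.89838 × 2.998×10⁸ m/s × 397512 s = 1.0706×10^14 m = 1.071×10^11 km.

1.071×10^11 km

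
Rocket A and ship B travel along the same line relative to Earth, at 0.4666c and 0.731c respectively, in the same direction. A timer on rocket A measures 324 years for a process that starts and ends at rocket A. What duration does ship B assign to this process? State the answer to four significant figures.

353.7 years

Transform rocket A's velocity into ship B's frame: (0.4666 − 0.731)/(1 − 0.4666·0.731) = −0.2644/0.6589154, so the relative speed is 0.40127c.
γ for this relative speed: γ = 1/√(1 − 0.161018) = 1.0918.
The clock on rocket A records proper time, so ship B measures Δt = γΔτ = 1.0918 × 324 = 353.7 years.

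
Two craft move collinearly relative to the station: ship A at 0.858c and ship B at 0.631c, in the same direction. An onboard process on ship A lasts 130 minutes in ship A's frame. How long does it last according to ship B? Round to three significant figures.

150 minutes

Transform ship A's velocity into ship B's frame: (0.858 − 0.631)/(1 − 0.858·0.631) = 0.227/0.458602, so the relative speed is 0.49498c.
At |u| = 0.49498c, γ = (1 − 0.245005)^(−1/2) = 1.1509.
Ship A's interval is proper; time dilation gives Δt_B = γΔτ = 1.1509 × 130 minutes = 150 minutes.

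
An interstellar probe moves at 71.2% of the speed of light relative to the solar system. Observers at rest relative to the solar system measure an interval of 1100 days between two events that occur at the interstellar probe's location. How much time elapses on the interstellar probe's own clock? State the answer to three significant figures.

γ = 1/√(1 − β²) = 1/√(1 − 0.506944) = 1/√0.493056 = 1/0.702179 = 1.4241.
The interstellar probe's clock runs slow as seen from the solar system, so Δτ = Δt/γ = 1100/1.4241 = 772 days.

772 days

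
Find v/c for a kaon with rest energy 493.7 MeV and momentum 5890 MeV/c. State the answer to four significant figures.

pc/(mc²) = 5890/493.7 = 11.93 = βγ = β/√(1−β²).
So β² = x²/(1 + x²) with x = 11.93: x² = 142.325, β² = 142.325/143.325 = 0.993023, β = 0.9965.

0.9965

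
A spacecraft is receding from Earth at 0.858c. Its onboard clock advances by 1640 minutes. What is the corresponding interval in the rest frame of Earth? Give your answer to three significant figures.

3190 minutes

With β = 0.858, γ = 1/√(1 − 0.858²) = 1/√0.263836 = 1.9469.
Time dilation: Δt = γ·Δτ = 1.9469 × 1640 = 3190 minutes.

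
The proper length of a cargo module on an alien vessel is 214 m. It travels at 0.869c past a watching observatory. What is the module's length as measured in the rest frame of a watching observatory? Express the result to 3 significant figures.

106 m

With β = 0.869, γ = 1/√(1 − 0.869²) = 1/√0.244839 = 2.021.
Length contraction: L = L₀/γ = 214/2.021 = 106 m.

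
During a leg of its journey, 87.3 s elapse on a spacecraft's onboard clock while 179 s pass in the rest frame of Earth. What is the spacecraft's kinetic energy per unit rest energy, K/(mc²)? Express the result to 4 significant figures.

1.050

From Δt = γΔτ: γ = 179/87.3 = 2.0504.
Since K = (γ−1)mc², K/(mc²) = 2.0504 − 1 = 1.050.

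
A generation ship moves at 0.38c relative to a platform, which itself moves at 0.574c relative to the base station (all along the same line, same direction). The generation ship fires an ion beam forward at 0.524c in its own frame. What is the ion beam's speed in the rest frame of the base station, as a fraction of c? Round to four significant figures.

0.9268c

Apply u = (u'+v)/(1+u'v) twice. Ion beam in the platform frame: (0.524+0.38)/(1+0.524·0.38) = 0.904/1.19912 = 0.75389c.
That velocity, transformed to the rest frame of the base station: (0.75389+0.574)/(1+0.75389·0.574) = 1.32789/1.43273286 = 0.92682c.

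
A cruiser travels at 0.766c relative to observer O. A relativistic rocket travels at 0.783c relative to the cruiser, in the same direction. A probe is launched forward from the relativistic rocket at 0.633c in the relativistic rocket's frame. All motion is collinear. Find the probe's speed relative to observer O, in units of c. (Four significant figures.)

Compose velocities in two stages. Stage 1 (into S'): u₁ = (0.633+0.783)/(1+0.633×0.783) = 0.94675.
Stage 2 (into S): u = (0.94675+0.766)/(1+0.94675×0.766) = 0.99278, so the speed is 0.9928c.

0.9928c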